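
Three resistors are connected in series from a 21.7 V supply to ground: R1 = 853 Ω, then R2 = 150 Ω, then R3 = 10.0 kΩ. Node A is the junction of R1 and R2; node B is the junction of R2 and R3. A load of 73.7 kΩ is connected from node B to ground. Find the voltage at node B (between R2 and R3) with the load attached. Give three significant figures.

V ≈ 19.5 V

At node B, R3 is in parallel with the load: R3‖R_L = 8805 Ω.
Below node A the resistance is R2 + (R3‖R_L) = 8955 Ω, so V_A = 21.7 × 8955/9808 = 19.81 V.
Then V_B = V_A × (R3‖R_L)/(R2 + R3‖R_L) = 19.81 × 8805/8955 = 19.5 V.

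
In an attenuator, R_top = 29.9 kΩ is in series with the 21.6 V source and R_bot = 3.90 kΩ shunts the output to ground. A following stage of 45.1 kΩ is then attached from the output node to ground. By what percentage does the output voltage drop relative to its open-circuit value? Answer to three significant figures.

7.11 %

The divider's output (Thévenin) resistance is R_top‖R_bot = 3.450 kΩ.
Fractional drop under load = R_th/(R_th + R_L) = 3.450 / (3.450 + 45.1) = 0.07106.
So the output falls by 7.11 %.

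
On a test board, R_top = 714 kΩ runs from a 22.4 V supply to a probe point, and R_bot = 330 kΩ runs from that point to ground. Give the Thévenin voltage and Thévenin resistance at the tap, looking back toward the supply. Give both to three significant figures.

V_th = 7.08 V, R_th = 226 kΩ

V_th is the open-circuit tap voltage: 22.4 × 330/(714 + 330) = 7.08 V.
With the supply zeroed, R_top and R_bot appear in parallel from the tap: R_th = R_top‖R_bot = (714 × 330)/1044 = 226 kΩ.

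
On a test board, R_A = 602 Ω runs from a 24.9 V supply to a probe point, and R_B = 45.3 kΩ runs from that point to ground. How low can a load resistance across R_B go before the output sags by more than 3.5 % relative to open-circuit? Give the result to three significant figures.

R_L(min) ≈ 16.4 kΩ

Output resistance R_th = R_A‖R_B = (602 × 45300)/45900 = 594.1 Ω.
The fractional drop is R_th/(R_th + R_L); requiring this ≤ 0.0350 gives R_L ≥ R_th(1/0.0350 − 1) = 594.1 × 27.57 = 16.4 kΩ.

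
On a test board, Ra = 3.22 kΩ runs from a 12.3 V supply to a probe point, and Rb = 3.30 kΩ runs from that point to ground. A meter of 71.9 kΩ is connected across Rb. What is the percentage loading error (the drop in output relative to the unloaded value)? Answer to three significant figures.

2.22 %

The divider's output (Thévenin) resistance is Ra‖Rb = 1.630 kΩ.
Fractional drop under load = R_th/(R_th + R_L) = 1.630 / (1.630 + 71.9) = 0.02216.
So the output falls by 2.22 %.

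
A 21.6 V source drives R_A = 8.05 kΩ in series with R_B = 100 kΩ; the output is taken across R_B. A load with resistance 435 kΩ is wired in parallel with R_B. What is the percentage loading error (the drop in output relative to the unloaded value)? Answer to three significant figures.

1.68 %

The divider's output (Thévenin) resistance is R_A‖R_B = 7.450 kΩ.
Fractional drop under load = R_th/(R_th + R_L) = 7.450 / (7.450 + 435) = 0.01684.
So the output falls by 1.68 %.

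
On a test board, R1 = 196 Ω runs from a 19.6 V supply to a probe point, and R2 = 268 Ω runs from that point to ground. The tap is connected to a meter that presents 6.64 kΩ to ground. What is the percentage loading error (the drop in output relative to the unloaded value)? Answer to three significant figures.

The divider's output (Thévenin) resistance is R1‖R2 = 113.2 Ω.
Fractional drop under load = R_th/(R_th + R_L) = 113.2 / (113.2 + 6640) = 0.01676.
So the output falls by 1.68 %.

1.68 %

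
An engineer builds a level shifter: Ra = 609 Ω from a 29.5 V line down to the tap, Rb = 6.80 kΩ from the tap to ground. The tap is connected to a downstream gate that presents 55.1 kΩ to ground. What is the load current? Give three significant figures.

Rb‖R_L = 6053 Ω; V_out = 29.5 × 6053/6662 = 26.80 V.
I_L = V_out / R_L = 26.80 / 55.1 kΩ = 0.486 mA.

I_L ≈ 0.486 mA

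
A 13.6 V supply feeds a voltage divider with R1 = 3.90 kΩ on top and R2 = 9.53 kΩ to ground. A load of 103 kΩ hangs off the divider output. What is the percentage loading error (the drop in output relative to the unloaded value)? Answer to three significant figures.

2.62 %

The divider's output (Thévenin) resistance is R1‖R2 = 2.767 kΩ.
Fractional drop under load = R_th/(R_th + R_L) = 2.767 / (2.767 + 103) = 0.02617.
So the output falls by 2.62 %.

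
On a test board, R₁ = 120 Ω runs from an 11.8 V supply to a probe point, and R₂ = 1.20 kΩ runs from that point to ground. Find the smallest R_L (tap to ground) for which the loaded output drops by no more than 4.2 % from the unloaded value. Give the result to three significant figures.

R_L(min) ≈ 2.49 kΩ

Output resistance R_th = R₁‖R₂ = (120 × 1200)/1320 = 109.1 Ω.
The fractional drop is R_th/(R_th + R_L); requiring this ≤ 0.0420 gives R_L ≥ R_th(1/0.0420 − 1) = 109.1 × 22.81 = 2.49 kΩ.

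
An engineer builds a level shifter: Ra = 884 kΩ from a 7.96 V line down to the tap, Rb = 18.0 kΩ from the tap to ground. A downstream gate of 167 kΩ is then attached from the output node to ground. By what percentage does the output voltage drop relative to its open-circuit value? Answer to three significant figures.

Unloaded V = 7.96 × 18.0/902.0 = 0.15885 V.
Loaded: Rb‖R_L = 16.25 kΩ, giving V = 7.96 × 16.25/900.2 = 0.14367 V.
Drop = (0.15885 − 0.14367) / 0.15885 = 9.55 %.

9.55 %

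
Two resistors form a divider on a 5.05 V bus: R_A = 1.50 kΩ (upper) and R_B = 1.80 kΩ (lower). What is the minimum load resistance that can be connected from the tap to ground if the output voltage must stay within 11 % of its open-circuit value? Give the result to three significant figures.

R_L(min) ≈ 6.62 kΩ

Output resistance R_th = R_A‖R_B = (1500 × 1800)/3300 = 818.2 Ω.
The fractional drop is R_th/(R_th + R_L); requiring this ≤ 0.110 gives R_L ≥ R_th(1/0.110 − 1) = 818.2 × 8.091 = 6.62 kΩ.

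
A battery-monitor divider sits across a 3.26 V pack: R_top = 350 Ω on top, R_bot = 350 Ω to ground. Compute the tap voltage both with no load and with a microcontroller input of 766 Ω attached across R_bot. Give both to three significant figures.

Unloaded: 1.63 V; loaded: 1.33 V

Open-circuit: V = 3.26 × 350/(350 + 350) = 1.63 V.
With the load, R_bot becomes R_bot‖R_L = 240.2 Ω, so V = 3.26 × 240.2/590.2 = 1.33 V.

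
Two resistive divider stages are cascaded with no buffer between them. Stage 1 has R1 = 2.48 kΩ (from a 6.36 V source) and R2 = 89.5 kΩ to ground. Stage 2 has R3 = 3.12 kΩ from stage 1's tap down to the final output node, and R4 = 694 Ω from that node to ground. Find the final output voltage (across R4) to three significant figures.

V_out ≈ 0.690 V

Stage 2 presents R3+R4 = 3814 Ω as a load on stage 1's tap.
Stage 1's lower leg becomes R2‖(R3+R4) = 3658 Ω, so V_mid = 6.36 × 3658/6138 = 3.790 V.
Stage 2 is itself unloaded: V_out = V_mid × R4/(R3+R4) = 3.790 × 694/3814 = 0.690 V.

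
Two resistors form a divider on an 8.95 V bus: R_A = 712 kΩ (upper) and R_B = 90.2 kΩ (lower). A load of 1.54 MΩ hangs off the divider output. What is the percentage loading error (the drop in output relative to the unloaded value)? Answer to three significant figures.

4.94 %

The divider's output (Thévenin) resistance is R_A‖R_B = 80.06 kΩ.
Fractional drop under load = R_th/(R_th + R_L) = 80.06 / (80.06 + 1540) = 0.04942.
So the output falls by 4.94 %.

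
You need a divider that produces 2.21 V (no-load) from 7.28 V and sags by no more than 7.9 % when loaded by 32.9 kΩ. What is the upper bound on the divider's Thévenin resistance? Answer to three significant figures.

Loading drop = R_th/(R_th + R_L) ≤ 0.0790, so R_th ≤ R_L · ε/(1−ε) = 32.9 kΩ × 0.0790/0.9210 = 2.82 kΩ.

R_th ≤ 2.82 kΩ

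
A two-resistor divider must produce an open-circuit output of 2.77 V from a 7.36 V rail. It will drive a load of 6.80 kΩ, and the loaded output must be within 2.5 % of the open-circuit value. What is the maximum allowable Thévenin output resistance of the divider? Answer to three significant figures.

R_th ≤ 174 Ω

Loading drop = R_th/(R_th + R_L) ≤ 0.0250, so R_th ≤ R_L · ε/(1−ε) = 6.80 kΩ × 0.0250/0.9750 = 174 Ω.
(Any R1, R2 with R2/(R1+R2) = 0.376 and R1‖R2 ≤ 174 Ω will meet the spec.)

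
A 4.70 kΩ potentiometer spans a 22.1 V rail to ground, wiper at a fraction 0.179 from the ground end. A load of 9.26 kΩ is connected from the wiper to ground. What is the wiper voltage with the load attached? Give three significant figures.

V ≈ 3.68 V

The wiper splits the pot into (1−α)R = 3859 Ω above and αR = 841.3 Ω below.
Lower section ‖ load = 771.2 Ω.
V_wiper = 22.1 × 771.2/(3859 + 771.2) = 3.68 V.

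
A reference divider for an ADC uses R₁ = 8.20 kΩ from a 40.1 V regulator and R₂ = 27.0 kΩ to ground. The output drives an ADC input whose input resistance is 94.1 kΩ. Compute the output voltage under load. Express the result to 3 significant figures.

The load sits in parallel with R₂: R₂‖R_L = (27.0 × 94.1) / (27.0 + 94.1) = 20.98 kΩ.
V_out = 40.1 × 20.98 / (8.20 + 20.98) = 40.1 × 20.98/29.18 = 28.8 V.

V_out ≈ 28.8 V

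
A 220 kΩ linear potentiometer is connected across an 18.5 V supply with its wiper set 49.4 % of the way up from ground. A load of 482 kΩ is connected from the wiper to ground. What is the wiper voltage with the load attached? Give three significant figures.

The wiper splits the pot into (1−α)R = 111.3 kΩ above and αR = 108.7 kΩ below.
Lower section ‖ load = 88.68 kΩ.
V_wiper = 18.5 × 88.68/(111.3 + 88.68) = 8.20 V.

V ≈ 8.20 V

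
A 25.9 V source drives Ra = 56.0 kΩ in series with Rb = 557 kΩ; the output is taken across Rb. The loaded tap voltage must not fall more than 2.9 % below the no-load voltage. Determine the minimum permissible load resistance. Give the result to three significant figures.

R_L(min) ≈ 1.70 MΩ

Output resistance R_th = Ra‖Rb = (56.0 × 557)/613.0 = 50.88 kΩ.
The fractional drop is R_th/(R_th + R_L); requiring this ≤ 0.0290 gives R_L ≥ R_th(1/0.0290 − 1) = 50.88 × 33.48 = 1.70 MΩ.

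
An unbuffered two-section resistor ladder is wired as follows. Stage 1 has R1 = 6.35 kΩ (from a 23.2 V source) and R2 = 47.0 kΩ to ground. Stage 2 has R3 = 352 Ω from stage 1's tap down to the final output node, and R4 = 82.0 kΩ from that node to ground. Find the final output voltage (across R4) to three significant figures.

V_out ≈ 19.1 V

Stage 2 presents R3+R4 = 82350 Ω as a load on stage 1's tap.
Stage 1's lower leg becomes R2‖(R3+R4) = 29920 Ω, so V_mid = 23.2 × 29920/36270 = 19.14 V.
Stage 2 is itself unloaded: V_out = V_mid × R4/(R3+R4) = 19.14 × 82000/82350 = 19.1 V.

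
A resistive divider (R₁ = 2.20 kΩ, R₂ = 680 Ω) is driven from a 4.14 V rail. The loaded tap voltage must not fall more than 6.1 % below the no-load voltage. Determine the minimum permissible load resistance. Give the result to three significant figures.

Output resistance R_th = R₁‖R₂ = (2200 × 680)/2880 = 519.4 Ω.
The fractional drop is R_th/(R_th + R_L); requiring this ≤ 0.0610 gives R_L ≥ R_th(1/0.0610 − 1) = 519.4 × 15.39 = 8.00 kΩ.

R_L(min) ≈ 8.00 kΩ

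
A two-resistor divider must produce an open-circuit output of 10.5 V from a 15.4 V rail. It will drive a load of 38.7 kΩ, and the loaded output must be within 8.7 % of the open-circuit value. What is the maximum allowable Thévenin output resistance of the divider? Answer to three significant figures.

R_th ≤ 3.69 kΩ

Loading drop = R_th/(R_th + R_L) ≤ 0.0870, so R_th ≤ R_L · ε/(1−ε) = 38.7 kΩ × 0.0870/0.9130 = 3.69 kΩ.
(Any R1, R2 with R2/(R1+R2) = 0.682 and R1‖R2 ≤ 3.69 kΩ will meet the spec.)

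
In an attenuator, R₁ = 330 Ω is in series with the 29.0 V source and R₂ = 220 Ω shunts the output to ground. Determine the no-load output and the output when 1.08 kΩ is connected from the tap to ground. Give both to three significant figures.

Unloaded: 11.6 V; loaded: 10.3 V

Open-circuit: V = 29.0 × 220/(330 + 220) = 11.6 V.
With the load, R₂ becomes R₂‖R_L = 182.8 Ω, so V = 29.0 × 182.8/512.8 = 10.3 V.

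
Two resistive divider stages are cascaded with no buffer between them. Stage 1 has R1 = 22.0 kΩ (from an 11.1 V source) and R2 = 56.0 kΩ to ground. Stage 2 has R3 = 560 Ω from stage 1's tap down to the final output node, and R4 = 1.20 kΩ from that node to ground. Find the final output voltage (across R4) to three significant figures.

V_out ≈ 0.545 V

Stage 2 presents R3+R4 = 1760 Ω as a load on stage 1's tap.
Stage 1's lower leg becomes R2‖(R3+R4) = 1706 Ω, so V_mid = 11.1 × 1706/23710 = 0.7990 V.
Stage 2 is itself unloaded: V_out = V_mid × R4/(R3+R4) = 0.7990 × 1200/1760 = 0.545 V.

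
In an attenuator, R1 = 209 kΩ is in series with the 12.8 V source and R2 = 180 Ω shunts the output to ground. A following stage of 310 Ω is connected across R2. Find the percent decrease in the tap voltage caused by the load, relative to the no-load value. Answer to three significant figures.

36.7 %

The divider's output (Thévenin) resistance is R1‖R2 = 179.8 Ω.
Fractional drop under load = R_th/(R_th + R_L) = 179.8 / (179.8 + 310) = 0.3671.
So the output falls by 36.7 %.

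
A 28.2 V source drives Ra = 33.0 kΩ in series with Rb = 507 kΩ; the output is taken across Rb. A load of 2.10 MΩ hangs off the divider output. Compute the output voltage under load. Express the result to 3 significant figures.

The load sits in parallel with Rb: Rb‖R_L = (507 × 2100) / (507 + 2100) = 408.4 kΩ.
V_out = 28.2 × 408.4 / (33.0 + 408.4) = 28.2 × 408.4/441.4 = 26.1 V.

V_out ≈ 26.1 V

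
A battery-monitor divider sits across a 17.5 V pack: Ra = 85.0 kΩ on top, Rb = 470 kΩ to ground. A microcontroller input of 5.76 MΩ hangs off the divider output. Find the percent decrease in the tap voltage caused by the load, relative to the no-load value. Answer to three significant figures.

1.23 %

The divider's output (Thévenin) resistance is Ra‖Rb = 71.98 kΩ.
Fractional drop under load = R_th/(R_th + R_L) = 71.98 / (71.98 + 5760) = 0.01234.
So the output falls by 1.23 %.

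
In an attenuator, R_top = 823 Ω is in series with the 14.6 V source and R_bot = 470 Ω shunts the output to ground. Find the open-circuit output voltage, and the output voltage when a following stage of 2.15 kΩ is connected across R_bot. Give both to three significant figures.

Open-circuit: V = 14.6 × 470/(823 + 470) = 5.31 V.
With the load, R_bot becomes R_bot‖R_L = 385.7 Ω, so V = 14.6 × 385.7/1209 = 4.66 V.

Unloaded: 5.31 V; loaded: 4.66 V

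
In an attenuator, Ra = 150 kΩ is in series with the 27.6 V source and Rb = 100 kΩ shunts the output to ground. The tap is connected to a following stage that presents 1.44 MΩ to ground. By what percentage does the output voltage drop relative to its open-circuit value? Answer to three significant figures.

The divider's output (Thévenin) resistance is Ra‖Rb = 60.00 kΩ.
Fractional drop under load = R_th/(R_th + R_L) = 60.00 / (60.00 + 1440) = 0.04000.
So the output falls by 4.00 %.

4.00 %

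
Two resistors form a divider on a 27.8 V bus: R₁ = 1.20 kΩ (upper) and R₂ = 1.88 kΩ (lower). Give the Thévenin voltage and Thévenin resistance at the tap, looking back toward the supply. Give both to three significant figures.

V_th is the open-circuit tap voltage: 27.8 × 1.88/(1.20 + 1.88) = 17.0 V.
With the supply zeroed, R₁ and R₂ appear in parallel from the tap: R_th = R₁‖R₂ = (1.20 × 1.88)/3.080 = 732 Ω.

V_th = 17.0 V, R_th = 732 Ω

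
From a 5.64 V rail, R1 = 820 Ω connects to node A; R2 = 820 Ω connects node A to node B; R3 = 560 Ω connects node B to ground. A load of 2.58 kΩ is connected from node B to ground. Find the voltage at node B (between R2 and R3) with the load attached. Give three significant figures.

V ≈ 1.24 V

At node B, R3 is in parallel with the load: R3‖R_L = 460.1 Ω.
Below node A the resistance is R2 + (R3‖R_L) = 1280 Ω, so V_A = 5.64 × 1280/2100 = 3.438 V.
Then V_B = V_A × (R3‖R_L)/(R2 + R3‖R_L) = 3.438 × 460.1/1280 = 1.24 V.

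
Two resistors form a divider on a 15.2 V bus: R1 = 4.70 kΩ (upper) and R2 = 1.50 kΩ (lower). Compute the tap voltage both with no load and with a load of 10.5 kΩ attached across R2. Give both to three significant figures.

Open-circuit: V = 15.2 × 1.50/(4.70 + 1.50) = 3.68 V.
With the load, R2 becomes R2‖R_L = 1.312 kΩ, so V = 15.2 × 1.312/6.013 = 3.32 V.

Unloaded: 3.68 V; loaded: 3.32 V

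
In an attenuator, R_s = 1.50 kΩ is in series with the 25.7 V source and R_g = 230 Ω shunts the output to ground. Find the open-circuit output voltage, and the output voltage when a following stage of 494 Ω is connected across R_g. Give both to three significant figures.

Unloaded: 3.42 V; loaded: 2.43 V

Open-circuit: V = 25.7 × 230/(1500 + 230) = 3.42 V.
With the load, R_g becomes R_g‖R_L = 156.9 Ω, so V = 25.7 × 156.9/1657 = 2.43 V.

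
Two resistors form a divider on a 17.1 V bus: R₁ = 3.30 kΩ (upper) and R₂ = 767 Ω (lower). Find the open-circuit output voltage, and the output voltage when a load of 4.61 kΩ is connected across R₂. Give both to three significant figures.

Unloaded: 3.22 V; loaded: 2.84 V

Open-circuit: V = 17.1 × 767/(3300 + 767) = 3.22 V.
With the load, R₂ becomes R₂‖R_L = 657.6 Ω, so V = 17.1 × 657.6/3958 = 2.84 V.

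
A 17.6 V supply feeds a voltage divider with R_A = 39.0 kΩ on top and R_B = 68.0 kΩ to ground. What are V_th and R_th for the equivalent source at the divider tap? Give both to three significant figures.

V_th = 11.2 V, R_th = 24.8 kΩ

V_th is the open-circuit tap voltage: 17.6 × 68.0/(39.0 + 68.0) = 11.2 V.
With the supply zeroed, R_A and R_B appear in parallel from the tap: R_th = R_A‖R_B = (39.0 × 68.0)/107.0 = 24.8 kΩ.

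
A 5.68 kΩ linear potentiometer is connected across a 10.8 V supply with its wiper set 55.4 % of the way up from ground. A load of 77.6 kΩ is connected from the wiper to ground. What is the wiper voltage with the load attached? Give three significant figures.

V ≈ 5.88 V

The wiper splits the pot into (1−α)R = 2.533 kΩ above and αR = 3.147 kΩ below.
Lower section ‖ load = 3.024 kΩ.
V_wiper = 10.8 × 3.024/(2.533 + 3.024) = 5.88 V.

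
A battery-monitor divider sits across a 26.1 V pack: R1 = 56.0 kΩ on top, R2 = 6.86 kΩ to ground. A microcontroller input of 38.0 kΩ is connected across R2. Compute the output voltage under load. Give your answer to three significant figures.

The load sits in parallel with R2: R2‖R_L = (6.86 × 38.0) / (6.86 + 38.0) = 5.811 kΩ.
V_out = 26.1 × 5.811 / (56.0 + 5.811) = 26.1 × 5.811/61.81 = 2.45 V.
(Unloaded it would have been 2.85 V.)

V_out ≈ 2.45 V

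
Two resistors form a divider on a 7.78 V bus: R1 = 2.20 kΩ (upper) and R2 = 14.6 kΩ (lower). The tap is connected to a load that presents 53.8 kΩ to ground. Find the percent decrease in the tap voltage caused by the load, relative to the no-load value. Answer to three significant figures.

The divider's output (Thévenin) resistance is R1‖R2 = 1.912 kΩ.
Fractional drop under load = R_th/(R_th + R_L) = 1.912 / (1.912 + 53.8) = 0.03432.
So the output falls by 3.43 %.

3.43 %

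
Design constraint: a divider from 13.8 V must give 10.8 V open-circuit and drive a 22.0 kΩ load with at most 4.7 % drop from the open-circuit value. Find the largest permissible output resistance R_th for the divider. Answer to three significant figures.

Loading drop = R_th/(R_th + R_L) ≤ 0.0470, so R_th ≤ R_L · ε/(1−ε) = 22.0 kΩ × 0.0470/0.9530 = 1.08 kΩ.

R_th ≤ 1.08 kΩ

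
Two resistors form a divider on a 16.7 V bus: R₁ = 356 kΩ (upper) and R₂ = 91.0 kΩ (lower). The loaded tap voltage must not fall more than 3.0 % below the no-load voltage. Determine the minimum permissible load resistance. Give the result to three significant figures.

R_L(min) ≈ 2.34 MΩ

Output resistance R_th = R₁‖R₂ = (356 × 91.0)/447.0 = 72.47 kΩ.
The fractional drop is R_th/(R_th + R_L); requiring this ≤ 0.0300 gives R_L ≥ R_th(1/0.0300 − 1) = 72.47 × 32.33 = 2.34 MΩ.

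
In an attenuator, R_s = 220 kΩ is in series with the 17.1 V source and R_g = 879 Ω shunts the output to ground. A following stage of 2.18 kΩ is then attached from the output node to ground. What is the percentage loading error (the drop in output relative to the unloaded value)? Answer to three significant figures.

Unloaded V = 17.1 × 879/220900 = 0.06805 V.
Loaded: R_g‖R_L = 626.4 Ω, giving V = 17.1 × 626.4/220600 = 0.04855 V.
Drop = (0.06805 − 0.04855) / 0.06805 = 28.7 %.

28.7 %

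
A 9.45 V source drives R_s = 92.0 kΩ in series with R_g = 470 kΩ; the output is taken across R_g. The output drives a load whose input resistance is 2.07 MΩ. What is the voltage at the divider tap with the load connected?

The load sits in parallel with R_g: R_g‖R_L = (470 × 2070) / (470 + 2070) = 383.0 kΩ.
V_out = 9.45 × 383.0 / (92.0 + 383.0) = 9.45 × 383.0/475.0 = 7.62 V.
(Unloaded it would have been 7.90 V.)

V_out ≈ 7.62 V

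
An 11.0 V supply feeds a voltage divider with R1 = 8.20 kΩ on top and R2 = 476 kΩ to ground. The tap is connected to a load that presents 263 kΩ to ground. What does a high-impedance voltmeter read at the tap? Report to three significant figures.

V_out ≈ 10.5 V

The load sits in parallel with R2: R2‖R_L = (476 × 263) / (476 + 263) = 169.4 kΩ.
V_out = 11.0 × 169.4 / (8.20 + 169.4) = 11.0 × 169.4/177.6 = 10.5 V.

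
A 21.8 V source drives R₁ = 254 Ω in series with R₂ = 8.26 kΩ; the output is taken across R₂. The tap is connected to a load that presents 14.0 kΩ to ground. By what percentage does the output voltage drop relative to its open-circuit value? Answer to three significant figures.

1.73 %

The divider's output (Thévenin) resistance is R₁‖R₂ = 246.4 Ω.
Fractional drop under load = R_th/(R_th + R_L) = 246.4 / (246.4 + 14000) = 0.01730.
So the output falls by 1.73 %.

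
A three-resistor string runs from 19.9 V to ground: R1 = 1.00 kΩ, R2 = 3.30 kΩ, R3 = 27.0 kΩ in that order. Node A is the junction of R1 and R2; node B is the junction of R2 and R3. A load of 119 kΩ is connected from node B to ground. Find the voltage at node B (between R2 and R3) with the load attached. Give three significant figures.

V ≈ 16.6 V

At node B, R3 is in parallel with the load: R3‖R_L = 22.01 kΩ.
Below node A the resistance is R2 + (R3‖R_L) = 25.31 kΩ, so V_A = 19.9 × 25.31/26.31 = 19.14 V.
Then V_B = V_A × (R3‖R_L)/(R2 + R3‖R_L) = 19.14 × 22.01/25.31 = 16.6 V.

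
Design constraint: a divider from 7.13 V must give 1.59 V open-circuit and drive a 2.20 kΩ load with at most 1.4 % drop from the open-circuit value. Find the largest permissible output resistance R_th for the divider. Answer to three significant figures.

Loading drop = R_th/(R_th + R_L) ≤ 0.0140, so R_th ≤ R_L · ε/(1−ε) = 2.20 kΩ × 0.0140/0.9860 = 31.2 Ω.

R_th ≤ 31.2 Ω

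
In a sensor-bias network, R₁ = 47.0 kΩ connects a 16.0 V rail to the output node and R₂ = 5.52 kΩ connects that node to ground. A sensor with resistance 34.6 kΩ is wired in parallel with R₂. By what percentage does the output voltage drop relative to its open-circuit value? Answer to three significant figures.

The divider's output (Thévenin) resistance is R₁‖R₂ = 4.940 kΩ.
Fractional drop under load = R_th/(R_th + R_L) = 4.940 / (4.940 + 34.6) = 0.1249.
So the output falls by 12.5 %.

12.5 %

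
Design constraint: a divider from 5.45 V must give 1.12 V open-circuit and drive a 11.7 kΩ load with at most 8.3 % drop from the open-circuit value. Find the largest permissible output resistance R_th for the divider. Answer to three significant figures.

R_th ≤ 1.06 kΩ

Loading drop = R_th/(R_th + R_L) ≤ 0.0830, so R_th ≤ R_L · ε/(1−ε) = 11.7 kΩ × 0.0830/0.9170 = 1.06 kΩ.
(Any R1, R2 with R2/(R1+R2) = 0.206 and R1‖R2 ≤ 1.06 kΩ will meet the spec.)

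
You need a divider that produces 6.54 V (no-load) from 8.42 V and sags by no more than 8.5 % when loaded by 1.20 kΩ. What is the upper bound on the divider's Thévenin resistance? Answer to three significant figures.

Loading drop = R_th/(R_th + R_L) ≤ 0.0850, so R_th ≤ R_L · ε/(1−ε) = 1.20 kΩ × 0.0850/0.9150 = 111 Ω.
(Any R1, R2 with R2/(R1+R2) = 0.777 and R1‖R2 ≤ 111 Ω will meet the spec.)

R_th ≤ 111 Ω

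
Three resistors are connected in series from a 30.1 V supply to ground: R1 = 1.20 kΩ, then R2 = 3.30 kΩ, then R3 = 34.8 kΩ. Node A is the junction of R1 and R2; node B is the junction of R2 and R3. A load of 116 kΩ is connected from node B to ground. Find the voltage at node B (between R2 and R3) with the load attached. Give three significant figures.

V ≈ 25.8 V

At node B, R3 is in parallel with the load: R3‖R_L = 26.77 kΩ.
Below node A the resistance is R2 + (R3‖R_L) = 30.07 kΩ, so V_A = 30.1 × 30.07/31.27 = 28.94 V.
Then V_B = V_A × (R3‖R_L)/(R2 + R3‖R_L) = 28.94 × 26.77/30.07 = 25.8 V.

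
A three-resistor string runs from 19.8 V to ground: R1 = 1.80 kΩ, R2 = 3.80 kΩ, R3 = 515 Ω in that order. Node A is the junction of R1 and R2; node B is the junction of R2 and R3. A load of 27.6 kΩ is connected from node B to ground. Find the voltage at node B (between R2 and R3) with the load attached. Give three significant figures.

At node B, R3 is in parallel with the load: R3‖R_L = 505.6 Ω.
Below node A the resistance is R2 + (R3‖R_L) = 4306 Ω, so V_A = 19.8 × 4306/6106 = 13.96 V.
Then V_B = V_A × (R3‖R_L)/(R2 + R3‖R_L) = 13.96 × 505.6/4306 = 1.64 V.

V ≈ 1.64 V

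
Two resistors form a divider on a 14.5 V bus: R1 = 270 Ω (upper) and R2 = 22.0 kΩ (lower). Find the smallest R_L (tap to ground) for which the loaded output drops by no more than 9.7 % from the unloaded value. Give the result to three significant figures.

Output resistance R_th = R1‖R2 = (270 × 22000)/22270 = 266.7 Ω.
The fractional drop is R_th/(R_th + R_L); requiring this ≤ 0.0970 gives R_L ≥ R_th(1/0.0970 − 1) = 266.7 × 9.309 = 2.48 kΩ.

R_L(min) ≈ 2.48 kΩ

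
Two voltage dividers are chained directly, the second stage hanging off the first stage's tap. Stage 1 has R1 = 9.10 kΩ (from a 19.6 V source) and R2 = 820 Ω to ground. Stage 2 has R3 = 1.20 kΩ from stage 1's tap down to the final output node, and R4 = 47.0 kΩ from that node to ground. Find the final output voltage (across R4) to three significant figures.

Stage 2 presents R3+R4 = 48200 Ω as a load on stage 1's tap.
Stage 1's lower leg becomes R2‖(R3+R4) = 806.3 Ω, so V_mid = 19.6 × 806.3/9906 = 1.595 V.
Stage 2 is itself unloaded: V_out = V_mid × R4/(R3+R4) = 1.595 × 47000/48200 = 1.56 V.

V_out ≈ 1.56 V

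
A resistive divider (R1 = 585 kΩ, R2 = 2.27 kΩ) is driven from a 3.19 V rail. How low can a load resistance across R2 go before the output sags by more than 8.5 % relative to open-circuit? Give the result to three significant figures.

R_L(min) ≈ 24.3 kΩ

Output resistance R_th = R1‖R2 = (585 × 2.27)/587.3 = 2.261 kΩ.
The fractional drop is R_th/(R_th + R_L); requiring this ≤ 0.0850 gives R_L ≥ R_th(1/0.0850 − 1) = 2.261 × 10.76 = 24.3 kΩ.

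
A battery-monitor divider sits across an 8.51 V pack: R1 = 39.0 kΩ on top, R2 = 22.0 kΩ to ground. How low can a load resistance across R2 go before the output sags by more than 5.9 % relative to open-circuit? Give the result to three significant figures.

R_L(min) ≈ 224 kΩ

Output resistance R_th = R1‖R2 = (39.0 × 22.0)/61.00 = 14.07 kΩ.
The fractional drop is R_th/(R_th + R_L); requiring this ≤ 0.0590 gives R_L ≥ R_th(1/0.0590 − 1) = 14.07 × 15.95 = 224 kΩ.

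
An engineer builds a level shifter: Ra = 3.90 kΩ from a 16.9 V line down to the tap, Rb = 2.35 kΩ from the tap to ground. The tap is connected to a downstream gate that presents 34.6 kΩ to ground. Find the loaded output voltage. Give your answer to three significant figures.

V_out ≈ 6.10 V

The load sits in parallel with Rb: Rb‖R_L = (2.35 × 34.6) / (2.35 + 34.6) = 2.201 kΩ.
V_out = 16.9 × 2.201 / (3.90 + 2.201) = 16.9 × 2.201/6.101 = 6.10 V.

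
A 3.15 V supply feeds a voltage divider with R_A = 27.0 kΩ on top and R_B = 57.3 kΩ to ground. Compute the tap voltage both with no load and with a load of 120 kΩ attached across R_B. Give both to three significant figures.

Unloaded: 2.14 V; loaded: 1.86 V

Open-circuit: V = 3.15 × 57.3/(27.0 + 57.3) = 2.14 V.
With the load, R_B becomes R_B‖R_L = 38.78 kΩ, so V = 3.15 × 38.78/65.78 = 1.86 V.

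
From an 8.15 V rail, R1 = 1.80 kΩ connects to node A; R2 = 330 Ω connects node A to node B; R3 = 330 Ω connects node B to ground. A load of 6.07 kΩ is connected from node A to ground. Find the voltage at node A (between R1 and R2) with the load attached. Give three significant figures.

Below node A the series string R2+R3 = 660.0 Ω sits in parallel with the 6070 Ω load: 595.3 Ω.
V_A = 8.15 × 595.3/(1800 + 595.3) = 2.03 V.

V ≈ 2.03 V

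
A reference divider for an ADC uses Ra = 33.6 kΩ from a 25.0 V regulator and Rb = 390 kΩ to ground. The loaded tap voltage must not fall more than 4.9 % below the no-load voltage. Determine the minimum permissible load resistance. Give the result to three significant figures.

R_L(min) ≈ 600 kΩ

Output resistance R_th = Ra‖Rb = (33.6 × 390)/423.6 = 30.93 kΩ.
The fractional drop is R_th/(R_th + R_L); requiring this ≤ 0.0490 gives R_L ≥ R_th(1/0.0490 − 1) = 30.93 × 19.41 = 600 kΩ.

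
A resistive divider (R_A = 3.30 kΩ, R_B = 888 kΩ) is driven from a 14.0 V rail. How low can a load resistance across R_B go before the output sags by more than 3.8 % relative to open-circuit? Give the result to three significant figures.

Output resistance R_th = R_A‖R_B = (3.30 × 888)/891.3 = 3.288 kΩ.
The fractional drop is R_th/(R_th + R_L); requiring this ≤ 0.0380 gives R_L ≥ R_th(1/0.0380 − 1) = 3.288 × 25.32 = 83.2 kΩ.

R_L(min) ≈ 83.2 kΩ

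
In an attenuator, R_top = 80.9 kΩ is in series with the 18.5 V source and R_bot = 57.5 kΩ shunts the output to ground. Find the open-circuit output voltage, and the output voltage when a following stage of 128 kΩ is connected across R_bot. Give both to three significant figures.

Unloaded: 7.69 V; loaded: 6.09 V

Open-circuit: V = 18.5 × 57.5/(80.9 + 57.5) = 7.69 V.
With the load, R_bot becomes R_bot‖R_L = 39.68 kΩ, so V = 18.5 × 39.68/120.6 = 6.09 V.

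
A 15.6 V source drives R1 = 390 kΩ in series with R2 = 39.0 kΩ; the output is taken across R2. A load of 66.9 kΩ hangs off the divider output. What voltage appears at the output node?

The load sits in parallel with R2: R2‖R_L = (39.0 × 66.9) / (39.0 + 66.9) = 24.64 kΩ.
V_out = 15.6 × 24.64 / (390 + 24.64) = 15.6 × 24.64/414.6 = 0.927 V.
(Unloaded it would have been 1.42 V.)

V_out ≈ 0.927 V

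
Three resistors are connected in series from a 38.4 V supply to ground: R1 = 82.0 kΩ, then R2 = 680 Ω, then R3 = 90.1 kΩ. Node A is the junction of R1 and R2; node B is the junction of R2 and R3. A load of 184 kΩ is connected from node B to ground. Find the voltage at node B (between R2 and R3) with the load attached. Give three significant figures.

At node B, R3 is in parallel with the load: R3‖R_L = 60480 Ω.
Below node A the resistance is R2 + (R3‖R_L) = 61160 Ω, so V_A = 38.4 × 61160/143200 = 16.41 V.
Then V_B = V_A × (R3‖R_L)/(R2 + R3‖R_L) = 16.41 × 60480/61160 = 16.2 V.

V ≈ 16.2 V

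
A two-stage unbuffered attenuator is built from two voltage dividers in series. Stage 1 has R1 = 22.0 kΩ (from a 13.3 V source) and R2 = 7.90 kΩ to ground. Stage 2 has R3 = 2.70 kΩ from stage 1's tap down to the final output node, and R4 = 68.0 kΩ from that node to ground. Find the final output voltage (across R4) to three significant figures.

Stage 2 presents R3+R4 = 70.70 kΩ as a load on stage 1's tap.
Stage 1's lower leg becomes R2‖(R3+R4) = 7.106 kΩ, so V_mid = 13.3 × 7.106/29.11 = 3.247 V.
Stage 2 is itself unloaded: V_out = V_mid × R4/(R3+R4) = 3.247 × 68.0/70.70 = 3.12 V.

V_out ≈ 3.12 V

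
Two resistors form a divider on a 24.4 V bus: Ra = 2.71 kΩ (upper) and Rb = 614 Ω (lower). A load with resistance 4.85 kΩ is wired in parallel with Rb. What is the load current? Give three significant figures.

Rb‖R_L = 545.0 Ω; V_out = 24.4 × 545.0/3255 = 4.085 V.
I_L = V_out / R_L = 4.085 / 4.85 kΩ = 0.842 mA.

I_L ≈ 0.842 mA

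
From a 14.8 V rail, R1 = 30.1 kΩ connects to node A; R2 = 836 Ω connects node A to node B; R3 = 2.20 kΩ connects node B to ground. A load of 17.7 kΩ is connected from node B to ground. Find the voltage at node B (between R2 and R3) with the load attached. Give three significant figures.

At node B, R3 is in parallel with the load: R3‖R_L = 1957 Ω.
Below node A the resistance is R2 + (R3‖R_L) = 2793 Ω, so V_A = 14.8 × 2793/32890 = 1.257 V.
Then V_B = V_A × (R3‖R_L)/(R2 + R3‖R_L) = 1.257 × 1957/2793 = 0.880 V.

V ≈ 0.880 V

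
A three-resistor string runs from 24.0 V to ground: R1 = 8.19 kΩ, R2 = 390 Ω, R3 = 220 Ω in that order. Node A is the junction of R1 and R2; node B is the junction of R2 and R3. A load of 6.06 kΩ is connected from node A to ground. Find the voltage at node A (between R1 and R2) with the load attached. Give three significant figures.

V ≈ 1.52 V

Below node A the series string R2+R3 = 610.0 Ω sits in parallel with the 6060 Ω load: 554.2 Ω.
V_A = 24.0 × 554.2/(8190 + 554.2) = 1.52 V.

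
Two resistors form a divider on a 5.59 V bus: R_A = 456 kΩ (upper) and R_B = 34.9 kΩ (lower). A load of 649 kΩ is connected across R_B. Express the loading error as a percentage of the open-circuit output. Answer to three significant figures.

The divider's output (Thévenin) resistance is R_A‖R_B = 32.42 kΩ.
Fractional drop under load = R_th/(R_th + R_L) = 32.42 / (32.42 + 649) = 0.04758.
So the output falls by 4.76 %.

4.76 %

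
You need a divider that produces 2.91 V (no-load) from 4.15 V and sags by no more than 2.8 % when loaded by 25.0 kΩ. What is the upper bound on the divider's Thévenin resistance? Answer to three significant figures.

Loading drop = R_th/(R_th + R_L) ≤ 0.0280, so R_th ≤ R_L · ε/(1−ε) = 25.0 kΩ × 0.0280/0.9720 = 720 Ω.

R_th ≤ 720 Ω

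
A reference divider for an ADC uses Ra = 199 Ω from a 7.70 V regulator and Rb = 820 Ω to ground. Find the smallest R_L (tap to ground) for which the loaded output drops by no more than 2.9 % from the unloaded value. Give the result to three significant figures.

Output resistance R_th = Ra‖Rb = (199 × 820)/1019 = 160.1 Ω.
The fractional drop is R_th/(R_th + R_L); requiring this ≤ 0.0290 gives R_L ≥ R_th(1/0.0290 − 1) = 160.1 × 33.48 = 5.36 kΩ.

R_L(min) ≈ 5.36 kΩ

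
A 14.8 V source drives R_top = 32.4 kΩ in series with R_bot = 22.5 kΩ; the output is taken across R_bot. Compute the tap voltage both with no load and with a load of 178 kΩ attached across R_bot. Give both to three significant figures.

Unloaded: 6.07 V; loaded: 5.64 V

Open-circuit: V = 14.8 × 22.5/(32.4 + 22.5) = 6.07 V.
With the load, R_bot becomes R_bot‖R_L = 19.98 kΩ, so V = 14.8 × 19.98/52.38 = 5.64 V.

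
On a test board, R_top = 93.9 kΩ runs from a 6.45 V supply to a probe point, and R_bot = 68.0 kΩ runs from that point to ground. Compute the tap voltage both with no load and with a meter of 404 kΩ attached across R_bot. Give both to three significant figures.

Open-circuit: V = 6.45 × 68.0/(93.9 + 68.0) = 2.71 V.
With the load, R_bot becomes R_bot‖R_L = 58.20 kΩ, so V = 6.45 × 58.20/152.1 = 2.47 V.

Unloaded: 2.71 V; loaded: 2.47 V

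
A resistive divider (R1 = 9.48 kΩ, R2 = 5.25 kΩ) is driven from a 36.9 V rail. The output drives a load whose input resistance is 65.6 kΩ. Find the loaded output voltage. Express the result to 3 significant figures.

The load sits in parallel with R2: R2‖R_L = (5.25 × 65.6) / (5.25 + 65.6) = 4.861 kΩ.
V_out = 36.9 × 4.861 / (9.48 + 4.861) = 36.9 × 4.861/14.34 = 12.5 V.

V_out ≈ 12.5 V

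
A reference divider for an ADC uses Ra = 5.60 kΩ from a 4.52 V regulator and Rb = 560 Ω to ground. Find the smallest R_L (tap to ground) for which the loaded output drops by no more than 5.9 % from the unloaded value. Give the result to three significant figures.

Output resistance R_th = Ra‖Rb = (5600 × 560)/6160 = 509.1 Ω.
The fractional drop is R_th/(R_th + R_L); requiring this ≤ 0.0590 gives R_L ≥ R_th(1/0.0590 − 1) = 509.1 × 15.95 = 8.12 kΩ.

R_L(min) ≈ 8.12 kΩ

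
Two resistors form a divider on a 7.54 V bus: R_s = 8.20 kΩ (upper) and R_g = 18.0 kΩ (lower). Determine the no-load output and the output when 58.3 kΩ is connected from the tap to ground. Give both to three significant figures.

Open-circuit: V = 7.54 × 18.0/(8.20 + 18.0) = 5.18 V.
With the load, R_g becomes R_g‖R_L = 13.75 kΩ, so V = 7.54 × 13.75/21.95 = 4.72 V.

Unloaded: 5.18 V; loaded: 4.72 V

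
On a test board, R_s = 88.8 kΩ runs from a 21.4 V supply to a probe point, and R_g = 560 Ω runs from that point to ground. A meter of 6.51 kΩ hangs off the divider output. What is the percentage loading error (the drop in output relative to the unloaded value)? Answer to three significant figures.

7.88 %

The divider's output (Thévenin) resistance is R_s‖R_g = 556.5 Ω.
Fractional drop under load = R_th/(R_th + R_L) = 556.5 / (556.5 + 6510) = 0.07875.
So the output falls by 7.88 %.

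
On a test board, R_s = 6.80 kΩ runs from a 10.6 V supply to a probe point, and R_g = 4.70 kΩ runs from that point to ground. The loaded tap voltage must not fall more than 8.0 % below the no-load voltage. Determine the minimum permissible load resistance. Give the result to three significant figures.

R_L(min) ≈ 32.0 kΩ

Output resistance R_th = R_s‖R_g = (6.80 × 4.70)/11.50 = 2.779 kΩ.
The fractional drop is R_th/(R_th + R_L); requiring this ≤ 0.0800 gives R_L ≥ R_th(1/0.0800 − 1) = 2.779 × 11.50 = 32.0 kΩ.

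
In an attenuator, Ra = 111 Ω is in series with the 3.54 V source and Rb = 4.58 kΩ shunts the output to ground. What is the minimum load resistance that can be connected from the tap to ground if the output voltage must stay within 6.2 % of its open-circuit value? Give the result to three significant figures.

R_L(min) ≈ 1.64 kΩ

Output resistance R_th = Ra‖Rb = (111 × 4580)/4691 = 108.4 Ω.
The fractional drop is R_th/(R_th + R_L); requiring this ≤ 0.0620 gives R_L ≥ R_th(1/0.0620 − 1) = 108.4 × 15.13 = 1.64 kΩ.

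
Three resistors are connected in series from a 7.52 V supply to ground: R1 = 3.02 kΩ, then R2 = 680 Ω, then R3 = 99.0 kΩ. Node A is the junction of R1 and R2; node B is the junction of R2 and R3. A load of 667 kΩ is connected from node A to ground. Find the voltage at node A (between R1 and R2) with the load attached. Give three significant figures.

V ≈ 7.27 V

Below node A the series string R2+R3 = 99680 Ω sits in parallel with the 667000 Ω load: 86720 Ω.
V_A = 7.52 × 86720/(3020 + 86720) = 7.27 V.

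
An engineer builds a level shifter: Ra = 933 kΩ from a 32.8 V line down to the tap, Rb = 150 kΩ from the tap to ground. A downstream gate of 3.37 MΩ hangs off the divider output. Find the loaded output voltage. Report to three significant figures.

V_out ≈ 4.38 V

The load sits in parallel with Rb: Rb‖R_L = (150 × 3370) / (150 + 3370) = 143.6 kΩ.
V_out = 32.8 × 143.6 / (933 + 143.6) = 32.8 × 143.6/1077 = 4.38 V.
(Unloaded it would have been 4.54 V.)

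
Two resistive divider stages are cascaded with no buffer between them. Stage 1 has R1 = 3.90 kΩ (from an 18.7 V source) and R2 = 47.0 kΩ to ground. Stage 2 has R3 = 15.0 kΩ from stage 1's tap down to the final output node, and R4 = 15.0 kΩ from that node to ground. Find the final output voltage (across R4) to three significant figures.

V_out ≈ 7.71 V

Stage 2 presents R3+R4 = 30.00 kΩ as a load on stage 1's tap.
Stage 1's lower leg becomes R2‖(R3+R4) = 18.31 kΩ, so V_mid = 18.7 × 18.31/22.21 = 15.42 V.
Stage 2 is itself unloaded: V_out = V_mid × R4/(R3+R4) = 15.42 × 15.0/30.00 = 7.71 V.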